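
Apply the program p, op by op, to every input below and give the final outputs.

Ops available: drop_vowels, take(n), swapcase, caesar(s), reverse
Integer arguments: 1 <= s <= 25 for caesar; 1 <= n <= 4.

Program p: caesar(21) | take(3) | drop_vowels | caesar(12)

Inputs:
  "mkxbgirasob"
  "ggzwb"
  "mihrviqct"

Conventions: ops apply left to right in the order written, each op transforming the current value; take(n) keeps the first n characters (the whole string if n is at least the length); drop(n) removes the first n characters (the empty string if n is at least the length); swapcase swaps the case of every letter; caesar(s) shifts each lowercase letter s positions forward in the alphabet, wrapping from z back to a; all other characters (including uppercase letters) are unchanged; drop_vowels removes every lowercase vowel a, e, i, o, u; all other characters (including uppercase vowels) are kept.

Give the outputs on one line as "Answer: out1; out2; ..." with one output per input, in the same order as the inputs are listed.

"tre"; "nn"; "tpo"

Execution, op by op:
  "mkxbgirasob" -> "hfswbdmvnjw" -> "hfs" -> "hfs" -> "tre"
  "ggzwb" -> "bburw" -> "bbu" -> "bb" -> "nn"
  "mihrviqct" -> "hdcmqdlxo" -> "hdc" -> "hdc" -> "tpo"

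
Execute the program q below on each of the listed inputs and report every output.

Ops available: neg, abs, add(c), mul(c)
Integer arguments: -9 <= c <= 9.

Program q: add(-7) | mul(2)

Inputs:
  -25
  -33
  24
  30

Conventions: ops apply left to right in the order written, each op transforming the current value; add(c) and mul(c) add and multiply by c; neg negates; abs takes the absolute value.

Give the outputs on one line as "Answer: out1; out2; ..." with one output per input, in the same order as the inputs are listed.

Execution, op by op:
  -25 -> -32 -> -64
  -33 -> -40 -> -80
  24 -> 17 -> 34
  30 -> 23 -> 46

-64; -80; 34; 46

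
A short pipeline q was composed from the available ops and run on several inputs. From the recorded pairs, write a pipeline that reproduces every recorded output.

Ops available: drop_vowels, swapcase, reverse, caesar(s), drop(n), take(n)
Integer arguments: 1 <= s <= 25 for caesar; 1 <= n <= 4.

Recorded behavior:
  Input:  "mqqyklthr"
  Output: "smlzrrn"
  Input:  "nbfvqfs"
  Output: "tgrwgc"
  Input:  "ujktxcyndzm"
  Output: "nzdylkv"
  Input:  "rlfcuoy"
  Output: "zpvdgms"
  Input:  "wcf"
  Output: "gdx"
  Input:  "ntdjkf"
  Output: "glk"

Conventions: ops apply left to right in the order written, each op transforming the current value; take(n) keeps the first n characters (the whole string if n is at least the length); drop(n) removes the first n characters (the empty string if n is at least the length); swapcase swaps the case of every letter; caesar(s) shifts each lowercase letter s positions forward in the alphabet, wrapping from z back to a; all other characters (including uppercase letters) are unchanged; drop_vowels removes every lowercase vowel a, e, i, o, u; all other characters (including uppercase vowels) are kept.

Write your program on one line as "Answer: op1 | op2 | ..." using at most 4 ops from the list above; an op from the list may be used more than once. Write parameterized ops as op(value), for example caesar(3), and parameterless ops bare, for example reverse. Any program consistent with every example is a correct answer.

caesar(1) | drop_vowels | reverse

Check, running the answer program on each example:
  "mqqyklthr" -> "nrrzlmuis" -> "nrrzlms" -> "smlzrrn"
  "nbfvqfs" -> "ocgwrgt" -> "cgwrgt" -> "tgrwgc"
  "ujktxcyndzm" -> "vkluydzoean" -> "vklydzn" -> "nzdylkv"
  "rlfcuoy" -> "smgdvpz" -> "smgdvpz" -> "zpvdgms"
  "wcf" -> "xdg" -> "xdg" -> "gdx"
  "ntdjkf" -> "oueklg" -> "klg" -> "glk"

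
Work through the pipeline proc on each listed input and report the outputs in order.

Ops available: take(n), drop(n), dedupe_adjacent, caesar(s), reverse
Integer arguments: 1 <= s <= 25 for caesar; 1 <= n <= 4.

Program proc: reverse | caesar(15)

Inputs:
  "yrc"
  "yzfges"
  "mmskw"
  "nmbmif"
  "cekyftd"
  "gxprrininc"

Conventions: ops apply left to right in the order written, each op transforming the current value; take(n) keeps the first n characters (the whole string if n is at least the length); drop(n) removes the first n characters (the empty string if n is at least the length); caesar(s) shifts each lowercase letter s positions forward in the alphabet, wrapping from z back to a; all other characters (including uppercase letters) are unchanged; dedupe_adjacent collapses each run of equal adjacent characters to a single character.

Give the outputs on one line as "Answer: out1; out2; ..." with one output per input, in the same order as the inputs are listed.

"rgn"; "htvuon"; "lzhbb"; "uxbqbc"; "siunztr"; "rcxcxggemv"

Execution, op by op:
  "yrc" -> "cry" -> "rgn"
  "yzfges" -> "segfzy" -> "htvuon"
  "mmskw" -> "wksmm" -> "lzhbb"
  "nmbmif" -> "fimbmn" -> "uxbqbc"
  "cekyftd" -> "dtfykec" -> "siunztr"
  "gxprrininc" -> "cninirrpxg" -> "rcxcxggemv"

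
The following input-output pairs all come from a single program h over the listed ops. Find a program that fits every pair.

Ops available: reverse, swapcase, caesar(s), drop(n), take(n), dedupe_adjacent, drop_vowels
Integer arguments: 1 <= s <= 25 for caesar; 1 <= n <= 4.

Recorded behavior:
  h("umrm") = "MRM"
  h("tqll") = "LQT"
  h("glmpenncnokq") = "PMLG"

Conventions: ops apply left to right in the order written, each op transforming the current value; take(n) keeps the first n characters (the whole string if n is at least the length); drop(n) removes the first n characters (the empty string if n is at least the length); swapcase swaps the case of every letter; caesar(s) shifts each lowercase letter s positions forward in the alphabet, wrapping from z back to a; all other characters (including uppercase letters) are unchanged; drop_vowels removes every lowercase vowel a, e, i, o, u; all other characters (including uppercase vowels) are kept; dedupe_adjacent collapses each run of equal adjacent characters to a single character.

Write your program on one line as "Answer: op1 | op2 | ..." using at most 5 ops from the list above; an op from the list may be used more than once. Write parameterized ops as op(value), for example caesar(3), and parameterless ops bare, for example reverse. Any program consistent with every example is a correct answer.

take(4) | drop_vowels | reverse | dedupe_adjacent | swapcase

Check, running the answer program on each example:
  "umrm" -> "umrm" -> "mrm" -> "mrm" -> "mrm" -> "MRM"
  "tqll" -> "tqll" -> "tqll" -> "llqt" -> "lqt" -> "LQT"
  "glmpenncnokq" -> "glmp" -> "glmp" -> "pmlg" -> "pmlg" -> "PMLG"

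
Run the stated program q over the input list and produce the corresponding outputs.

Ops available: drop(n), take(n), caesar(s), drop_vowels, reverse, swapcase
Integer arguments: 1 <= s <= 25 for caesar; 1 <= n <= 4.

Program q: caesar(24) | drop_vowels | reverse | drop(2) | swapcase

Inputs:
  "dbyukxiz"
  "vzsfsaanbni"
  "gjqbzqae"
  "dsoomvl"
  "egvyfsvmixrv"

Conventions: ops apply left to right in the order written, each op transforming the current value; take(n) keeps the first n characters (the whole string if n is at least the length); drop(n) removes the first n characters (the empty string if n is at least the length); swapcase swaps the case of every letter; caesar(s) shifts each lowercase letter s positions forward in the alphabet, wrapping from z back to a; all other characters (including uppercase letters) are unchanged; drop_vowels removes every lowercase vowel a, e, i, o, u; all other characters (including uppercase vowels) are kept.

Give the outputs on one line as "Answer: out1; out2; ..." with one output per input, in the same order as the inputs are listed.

Execution, op by op:
  "dbyukxiz" -> "bzwsivgx" -> "bzwsvgx" -> "xgvswzb" -> "vswzb" -> "VSWZB"
  "vzsfsaanbni" -> "txqdqyylzlg" -> "txqdqyylzlg" -> "glzlyyqdqxt" -> "zlyyqdqxt" -> "ZLYYQDQXT"
  "gjqbzqae" -> "ehozxoyc" -> "hzxyc" -> "cyxzh" -> "xzh" -> "XZH"
  "dsoomvl" -> "bqmmktj" -> "bqmmktj" -> "jtkmmqb" -> "kmmqb" -> "KMMQB"
  "egvyfsvmixrv" -> "cetwdqtkgvpt" -> "ctwdqtkgvpt" -> "tpvgktqdwtc" -> "vgktqdwtc" -> "VGKTQDWTC"

"VSWZB"; "ZLYYQDQXT"; "XZH"; "KMMQB"; "VGKTQDWTC"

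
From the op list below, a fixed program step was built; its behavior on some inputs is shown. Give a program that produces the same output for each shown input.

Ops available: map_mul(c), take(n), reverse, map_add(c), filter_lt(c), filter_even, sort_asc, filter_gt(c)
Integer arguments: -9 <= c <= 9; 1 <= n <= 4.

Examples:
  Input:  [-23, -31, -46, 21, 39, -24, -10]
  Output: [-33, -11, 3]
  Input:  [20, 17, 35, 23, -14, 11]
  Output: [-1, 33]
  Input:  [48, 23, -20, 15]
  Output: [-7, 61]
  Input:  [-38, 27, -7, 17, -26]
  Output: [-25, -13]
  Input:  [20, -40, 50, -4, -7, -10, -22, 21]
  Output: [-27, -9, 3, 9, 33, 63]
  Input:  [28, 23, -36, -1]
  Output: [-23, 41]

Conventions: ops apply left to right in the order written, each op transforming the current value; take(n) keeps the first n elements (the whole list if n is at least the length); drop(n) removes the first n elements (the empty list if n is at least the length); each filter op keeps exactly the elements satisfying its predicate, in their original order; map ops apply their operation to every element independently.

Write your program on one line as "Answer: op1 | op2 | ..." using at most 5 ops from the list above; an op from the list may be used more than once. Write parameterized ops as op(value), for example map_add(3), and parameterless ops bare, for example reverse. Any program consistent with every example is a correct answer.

reverse | map_add(4) | filter_even | map_add(9) | sort_asc

Check, running the answer program on each example:
  [-23, -31, -46, 21, 39, -24, -10] -> [-10, -24, 39, 21, -46, -31, -23] -> [-6, -20, 43, 25, -42, -27, -19] -> [-6, -20, -42] -> [3, -11, -33] -> [-33, -11, 3]
  [20, 17, 35, 23, -14, 11] -> [11, -14, 23, 35, 17, 20] -> [15, -10, 27, 39, 21, 24] -> [-10, 24] -> [-1, 33] -> [-1, 33]
  [48, 23, -20, 15] -> [15, -20, 23, 48] -> [19, -16, 27, 52] -> [-16, 52] -> [-7, 61] -> [-7, 61]
  [-38, 27, -7, 17, -26] -> [-26, 17, -7, 27, -38] -> [-22, 21, -3, 31, -34] -> [-22, -34] -> [-13, -25] -> [-25, -13]
  [20, -40, 50, -4, -7, -10, -22, 21] -> [21, -22, -10, -7, -4, 50, -40, 20] -> [25, -18, -6, -3, 0, 54, -36, 24] -> [-18, -6, 0, 54, -36, 24] -> [-9, 3, 9, 63, -27, 33] -> [-27, -9, 3, 9, 33, 63]
  [28, 23, -36, -1] -> [-1, -36, 23, 28] -> [3, -32, 27, 32] -> [-32, 32] -> [-23, 41] -> [-23, 41]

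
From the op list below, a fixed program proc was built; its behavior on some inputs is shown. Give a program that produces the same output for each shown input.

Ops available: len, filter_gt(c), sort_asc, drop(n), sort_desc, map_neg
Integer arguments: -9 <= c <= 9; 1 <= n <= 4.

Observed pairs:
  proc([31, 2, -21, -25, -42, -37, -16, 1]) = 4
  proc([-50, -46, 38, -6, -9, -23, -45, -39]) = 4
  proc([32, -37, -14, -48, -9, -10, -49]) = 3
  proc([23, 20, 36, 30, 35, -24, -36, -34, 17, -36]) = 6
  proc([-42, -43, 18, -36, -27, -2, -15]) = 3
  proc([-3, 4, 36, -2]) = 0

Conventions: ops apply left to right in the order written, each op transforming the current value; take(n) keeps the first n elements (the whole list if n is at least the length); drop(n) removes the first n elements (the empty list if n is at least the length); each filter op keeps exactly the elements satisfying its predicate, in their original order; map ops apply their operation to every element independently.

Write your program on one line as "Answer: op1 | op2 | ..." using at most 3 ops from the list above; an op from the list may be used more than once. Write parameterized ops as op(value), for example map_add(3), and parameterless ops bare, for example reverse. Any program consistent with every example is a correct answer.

drop(4) | sort_desc | len

Check, running the answer program on each example:
  [31, 2, -21, -25, -42, -37, -16, 1] -> [-42, -37, -16, 1] -> [1, -16, -37, -42] -> 4
  [-50, -46, 38, -6, -9, -23, -45, -39] -> [-9, -23, -45, -39] -> [-9, -23, -39, -45] -> 4
  [32, -37, -14, -48, -9, -10, -49] -> [-9, -10, -49] -> [-9, -10, -49] -> 3
  [23, 20, 36, 30, 35, -24, -36, -34, 17, -36] -> [35, -24, -36, -34, 17, -36] -> [35, 17, -24, -34, -36, -36] -> 6
  [-42, -43, 18, -36, -27, -2, -15] -> [-27, -2, -15] -> [-2, -15, -27] -> 3
  [-3, 4, 36, -2] -> [] -> [] -> 0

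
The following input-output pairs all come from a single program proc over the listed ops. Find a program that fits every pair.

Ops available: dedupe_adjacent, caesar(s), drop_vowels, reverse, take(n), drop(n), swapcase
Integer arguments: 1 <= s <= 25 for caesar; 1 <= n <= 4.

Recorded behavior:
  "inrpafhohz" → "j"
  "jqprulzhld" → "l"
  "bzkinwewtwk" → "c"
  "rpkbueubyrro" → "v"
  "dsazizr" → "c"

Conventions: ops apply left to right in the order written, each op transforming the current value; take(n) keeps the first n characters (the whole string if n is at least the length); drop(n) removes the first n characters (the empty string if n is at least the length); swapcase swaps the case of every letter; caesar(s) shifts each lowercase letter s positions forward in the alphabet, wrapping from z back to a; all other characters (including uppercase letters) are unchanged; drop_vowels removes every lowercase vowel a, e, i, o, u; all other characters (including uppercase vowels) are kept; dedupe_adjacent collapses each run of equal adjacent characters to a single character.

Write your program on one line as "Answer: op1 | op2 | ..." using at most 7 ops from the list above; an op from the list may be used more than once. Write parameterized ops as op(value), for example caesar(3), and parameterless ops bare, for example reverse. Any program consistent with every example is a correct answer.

drop(3) | caesar(21) | drop_vowels | caesar(25) | dedupe_adjacent | take(1)

Check, running the answer program on each example:
  "inrpafhohz" -> "pafhohz" -> "kvacjcu" -> "kvcjc" -> "jubib" -> "jubib" -> "j"
  "jqprulzhld" -> "rulzhld" -> "mpgucgy" -> "mpgcgy" -> "lofbfx" -> "lofbfx" -> "l"
  "bzkinwewtwk" -> "inwewtwk" -> "dirzrorf" -> "drzrrf" -> "cqyqqe" -> "cqyqe" -> "c"
  "rpkbueubyrro" -> "bueubyrro" -> "wpzpwtmmj" -> "wpzpwtmmj" -> "voyovslli" -> "voyovsli" -> "v"
  "dsazizr" -> "zizr" -> "udum" -> "dm" -> "cl" -> "cl" -> "c"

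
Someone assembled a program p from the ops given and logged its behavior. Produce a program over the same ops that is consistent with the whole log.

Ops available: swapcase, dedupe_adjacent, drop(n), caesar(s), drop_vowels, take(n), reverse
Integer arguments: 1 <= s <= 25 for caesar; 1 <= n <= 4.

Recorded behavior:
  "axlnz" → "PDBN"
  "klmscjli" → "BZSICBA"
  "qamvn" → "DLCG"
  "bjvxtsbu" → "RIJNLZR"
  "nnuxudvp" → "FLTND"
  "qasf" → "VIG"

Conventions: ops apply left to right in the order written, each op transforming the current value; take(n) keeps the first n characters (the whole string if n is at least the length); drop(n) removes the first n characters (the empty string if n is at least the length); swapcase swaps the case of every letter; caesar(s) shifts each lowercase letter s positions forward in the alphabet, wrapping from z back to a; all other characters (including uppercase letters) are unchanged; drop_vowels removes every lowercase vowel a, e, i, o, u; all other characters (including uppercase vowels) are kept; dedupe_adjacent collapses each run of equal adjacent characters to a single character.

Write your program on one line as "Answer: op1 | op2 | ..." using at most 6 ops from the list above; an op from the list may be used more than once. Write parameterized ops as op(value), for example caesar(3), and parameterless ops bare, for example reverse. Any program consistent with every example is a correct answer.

drop_vowels | caesar(16) | reverse | dedupe_adjacent | swapcase

Check, running the answer program on each example:
  "axlnz" -> "xlnz" -> "nbdp" -> "pdbn" -> "pdbn" -> "PDBN"
  "klmscjli" -> "klmscjl" -> "abciszb" -> "bzsicba" -> "bzsicba" -> "BZSICBA"
  "qamvn" -> "qmvn" -> "gcld" -> "dlcg" -> "dlcg" -> "DLCG"
  "bjvxtsbu" -> "bjvxtsb" -> "rzlnjir" -> "rijnlzr" -> "rijnlzr" -> "RIJNLZR"
  "nnuxudvp" -> "nnxdvp" -> "ddntlf" -> "fltndd" -> "fltnd" -> "FLTND"
  "qasf" -> "qsf" -> "giv" -> "vig" -> "vig" -> "VIG"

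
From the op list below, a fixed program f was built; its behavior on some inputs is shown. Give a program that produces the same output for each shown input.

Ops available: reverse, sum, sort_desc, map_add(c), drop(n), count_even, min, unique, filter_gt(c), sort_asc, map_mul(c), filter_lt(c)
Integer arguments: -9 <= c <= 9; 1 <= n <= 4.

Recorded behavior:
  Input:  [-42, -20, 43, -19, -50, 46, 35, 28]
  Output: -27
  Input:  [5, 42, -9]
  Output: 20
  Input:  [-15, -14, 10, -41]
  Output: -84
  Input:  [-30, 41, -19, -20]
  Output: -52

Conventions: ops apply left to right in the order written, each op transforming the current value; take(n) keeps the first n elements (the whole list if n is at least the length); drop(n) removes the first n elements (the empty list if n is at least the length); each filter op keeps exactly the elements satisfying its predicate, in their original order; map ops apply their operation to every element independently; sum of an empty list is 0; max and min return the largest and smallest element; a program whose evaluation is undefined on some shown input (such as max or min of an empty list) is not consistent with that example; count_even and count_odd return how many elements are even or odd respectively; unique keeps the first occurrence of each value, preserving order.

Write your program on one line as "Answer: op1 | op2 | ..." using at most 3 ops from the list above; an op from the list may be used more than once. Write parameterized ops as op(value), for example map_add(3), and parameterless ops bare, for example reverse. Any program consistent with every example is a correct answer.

map_add(-6) | sum

Check, running the answer program on each example:
  [-42, -20, 43, -19, -50, 46, 35, 28] -> [-48, -26, 37, -25, -56, 40, 29, 22] -> -27
  [5, 42, -9] -> [-1, 36, -15] -> 20
  [-15, -14, 10, -41] -> [-21, -20, 4, -47] -> -84
  [-30, 41, -19, -20] -> [-36, 35, -25, -26] -> -52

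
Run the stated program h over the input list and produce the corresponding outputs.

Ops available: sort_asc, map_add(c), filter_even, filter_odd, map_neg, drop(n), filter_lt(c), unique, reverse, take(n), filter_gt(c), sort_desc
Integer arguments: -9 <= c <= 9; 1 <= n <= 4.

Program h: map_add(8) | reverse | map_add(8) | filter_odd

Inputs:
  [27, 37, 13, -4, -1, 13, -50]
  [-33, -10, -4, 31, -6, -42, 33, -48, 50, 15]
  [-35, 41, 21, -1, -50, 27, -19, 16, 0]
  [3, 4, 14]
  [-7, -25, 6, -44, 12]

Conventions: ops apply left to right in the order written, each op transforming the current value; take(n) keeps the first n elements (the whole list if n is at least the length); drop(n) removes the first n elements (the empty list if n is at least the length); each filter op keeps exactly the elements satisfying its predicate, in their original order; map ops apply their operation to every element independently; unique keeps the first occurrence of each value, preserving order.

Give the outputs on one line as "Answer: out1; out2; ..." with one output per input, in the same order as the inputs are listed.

[29, 15, 29, 53, 43]; [31, 49, 47, -17]; [-3, 43, 15, 37, 57, -19]; [19]; [-9, 9]

Execution, op by op:
  [27, 37, 13, -4, -1, 13, -50] -> [35, 45, 21, 4, 7, 21, -42] -> [-42, 21, 7, 4, 21, 45, 35] -> [-34, 29, 15, 12, 29, 53, 43] -> [29, 15, 29, 53, 43]
  [-33, -10, -4, 31, -6, -42, 33, -48, 50, 15] -> [-25, -2, 4, 39, 2, -34, 41, -40, 58, 23] -> [23, 58, -40, 41, -34, 2, 39, 4, -2, -25] -> [31, 66, -32, 49, -26, 10, 47, 12, 6, -17] -> [31, 49, 47, -17]
  [-35, 41, 21, -1, -50, 27, -19, 16, 0] -> [-27, 49, 29, 7, -42, 35, -11, 24, 8] -> [8, 24, -11, 35, -42, 7, 29, 49, -27] -> [16, 32, -3, 43, -34, 15, 37, 57, -19] -> [-3, 43, 15, 37, 57, -19]
  [3, 4, 14] -> [11, 12, 22] -> [22, 12, 11] -> [30, 20, 19] -> [19]
  [-7, -25, 6, -44, 12] -> [1, -17, 14, -36, 20] -> [20, -36, 14, -17, 1] -> [28, -28, 22, -9, 9] -> [-9, 9]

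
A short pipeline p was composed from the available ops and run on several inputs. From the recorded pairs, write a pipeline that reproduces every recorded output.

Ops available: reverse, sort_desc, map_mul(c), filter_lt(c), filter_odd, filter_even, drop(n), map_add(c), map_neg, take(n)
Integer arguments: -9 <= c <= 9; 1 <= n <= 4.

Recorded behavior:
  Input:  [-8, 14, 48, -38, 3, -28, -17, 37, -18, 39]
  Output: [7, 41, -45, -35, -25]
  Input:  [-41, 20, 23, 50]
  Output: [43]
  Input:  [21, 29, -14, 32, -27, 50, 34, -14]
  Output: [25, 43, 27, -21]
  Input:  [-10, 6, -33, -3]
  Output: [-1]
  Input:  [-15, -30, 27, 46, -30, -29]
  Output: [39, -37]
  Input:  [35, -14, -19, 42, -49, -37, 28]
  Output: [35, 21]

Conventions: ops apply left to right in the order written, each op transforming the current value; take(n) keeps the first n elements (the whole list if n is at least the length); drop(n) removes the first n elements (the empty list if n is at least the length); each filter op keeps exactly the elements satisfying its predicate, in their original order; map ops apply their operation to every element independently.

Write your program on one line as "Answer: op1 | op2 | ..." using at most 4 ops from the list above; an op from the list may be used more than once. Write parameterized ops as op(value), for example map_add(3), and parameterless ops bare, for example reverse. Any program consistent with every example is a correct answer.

filter_even | drop(1) | map_add(-7)

Check, running the answer program on each example:
  [-8, 14, 48, -38, 3, -28, -17, 37, -18, 39] -> [-8, 14, 48, -38, -28, -18] -> [14, 48, -38, -28, -18] -> [7, 41, -45, -35, -25]
  [-41, 20, 23, 50] -> [20, 50] -> [50] -> [43]
  [21, 29, -14, 32, -27, 50, 34, -14] -> [-14, 32, 50, 34, -14] -> [32, 50, 34, -14] -> [25, 43, 27, -21]
  [-10, 6, -33, -3] -> [-10, 6] -> [6] -> [-1]
  [-15, -30, 27, 46, -30, -29] -> [-30, 46, -30] -> [46, -30] -> [39, -37]
  [35, -14, -19, 42, -49, -37, 28] -> [-14, 42, 28] -> [42, 28] -> [35, 21]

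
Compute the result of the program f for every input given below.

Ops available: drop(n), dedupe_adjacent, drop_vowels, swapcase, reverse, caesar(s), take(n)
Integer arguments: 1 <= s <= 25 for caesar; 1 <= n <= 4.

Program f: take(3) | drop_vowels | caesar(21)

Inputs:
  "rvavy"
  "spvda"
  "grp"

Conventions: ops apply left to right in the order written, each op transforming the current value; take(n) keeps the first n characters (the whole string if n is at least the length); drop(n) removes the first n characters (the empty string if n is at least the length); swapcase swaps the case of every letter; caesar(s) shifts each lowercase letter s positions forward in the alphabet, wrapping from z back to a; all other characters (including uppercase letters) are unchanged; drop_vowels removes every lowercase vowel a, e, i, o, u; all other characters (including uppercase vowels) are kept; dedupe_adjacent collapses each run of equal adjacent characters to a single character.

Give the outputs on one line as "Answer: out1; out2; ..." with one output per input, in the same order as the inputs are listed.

"mq"; "nkq"; "bmk"

Execution, op by op:
  "rvavy" -> "rva" -> "rv" -> "mq"
  "spvda" -> "spv" -> "spv" -> "nkq"
  "grp" -> "grp" -> "grp" -> "bmk"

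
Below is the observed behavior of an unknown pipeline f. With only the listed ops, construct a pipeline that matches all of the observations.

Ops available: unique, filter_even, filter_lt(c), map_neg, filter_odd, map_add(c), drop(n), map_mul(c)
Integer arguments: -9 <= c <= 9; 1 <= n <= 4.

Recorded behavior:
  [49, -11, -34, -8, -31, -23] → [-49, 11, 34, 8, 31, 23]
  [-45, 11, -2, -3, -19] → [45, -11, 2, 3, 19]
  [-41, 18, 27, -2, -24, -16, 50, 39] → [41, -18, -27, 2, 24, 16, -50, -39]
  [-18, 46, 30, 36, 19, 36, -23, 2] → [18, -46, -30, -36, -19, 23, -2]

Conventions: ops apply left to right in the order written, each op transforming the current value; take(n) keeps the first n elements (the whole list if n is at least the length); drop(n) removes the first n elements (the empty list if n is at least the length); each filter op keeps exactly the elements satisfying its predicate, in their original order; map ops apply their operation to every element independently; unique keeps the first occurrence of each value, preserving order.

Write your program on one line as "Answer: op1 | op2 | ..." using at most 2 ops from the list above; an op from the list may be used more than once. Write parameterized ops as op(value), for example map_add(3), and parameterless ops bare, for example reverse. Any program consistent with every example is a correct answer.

map_neg | unique

Check, running the answer program on each example:
  [49, -11, -34, -8, -31, -23] -> [-49, 11, 34, 8, 31, 23] -> [-49, 11, 34, 8, 31, 23]
  [-45, 11, -2, -3, -19] -> [45, -11, 2, 3, 19] -> [45, -11, 2, 3, 19]
  [-41, 18, 27, -2, -24, -16, 50, 39] -> [41, -18, -27, 2, 24, 16, -50, -39] -> [41, -18, -27, 2, 24, 16, -50, -39]
  [-18, 46, 30, 36, 19, 36, -23, 2] -> [18, -46, -30, -36, -19, -36, 23, -2] -> [18, -46, -30, -36, -19, 23, -2]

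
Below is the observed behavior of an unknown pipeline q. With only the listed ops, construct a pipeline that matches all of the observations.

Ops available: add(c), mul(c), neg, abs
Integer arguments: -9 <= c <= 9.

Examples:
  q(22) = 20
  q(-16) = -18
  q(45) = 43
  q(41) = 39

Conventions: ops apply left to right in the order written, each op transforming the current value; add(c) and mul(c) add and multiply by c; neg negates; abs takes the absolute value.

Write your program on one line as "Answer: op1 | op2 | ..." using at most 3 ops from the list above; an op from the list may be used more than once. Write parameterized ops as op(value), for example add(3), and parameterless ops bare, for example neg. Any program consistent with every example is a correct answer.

neg | add(2) | neg

Check, running the answer program on each example:
  22 -> -22 -> -20 -> 20
  -16 -> 16 -> 18 -> -18
  45 -> -45 -> -43 -> 43
  41 -> -41 -> -39 -> 39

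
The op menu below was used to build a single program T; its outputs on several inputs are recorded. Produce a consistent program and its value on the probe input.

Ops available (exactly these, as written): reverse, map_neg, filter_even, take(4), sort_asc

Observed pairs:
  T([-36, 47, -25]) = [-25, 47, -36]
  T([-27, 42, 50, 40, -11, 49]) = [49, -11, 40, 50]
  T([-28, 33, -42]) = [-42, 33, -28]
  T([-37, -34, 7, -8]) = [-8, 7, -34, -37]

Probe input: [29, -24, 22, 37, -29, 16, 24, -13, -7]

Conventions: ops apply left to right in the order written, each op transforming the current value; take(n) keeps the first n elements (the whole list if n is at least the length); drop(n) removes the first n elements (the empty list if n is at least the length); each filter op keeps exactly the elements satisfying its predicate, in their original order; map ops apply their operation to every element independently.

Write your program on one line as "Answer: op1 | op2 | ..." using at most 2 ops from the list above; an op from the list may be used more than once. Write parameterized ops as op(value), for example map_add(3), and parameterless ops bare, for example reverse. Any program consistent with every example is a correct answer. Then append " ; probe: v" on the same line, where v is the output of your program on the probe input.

reverse | take(4) ; probe: [-7, -13, 24, 16]

Check, running the answer program on each example:
  [-36, 47, -25] -> [-25, 47, -36] -> [-25, 47, -36]
  [-27, 42, 50, 40, -11, 49] -> [49, -11, 40, 50, 42, -27] -> [49, -11, 40, 50]
  [-28, 33, -42] -> [-42, 33, -28] -> [-42, 33, -28]
  [-37, -34, 7, -8] -> [-8, 7, -34, -37] -> [-8, 7, -34, -37]
  probe: [29, -24, 22, 37, -29, 16, 24, -13, -7] -> [-7, -13, 24, 16, -29, 37, 22, -24, 29] -> [-7, -13, 24, 16]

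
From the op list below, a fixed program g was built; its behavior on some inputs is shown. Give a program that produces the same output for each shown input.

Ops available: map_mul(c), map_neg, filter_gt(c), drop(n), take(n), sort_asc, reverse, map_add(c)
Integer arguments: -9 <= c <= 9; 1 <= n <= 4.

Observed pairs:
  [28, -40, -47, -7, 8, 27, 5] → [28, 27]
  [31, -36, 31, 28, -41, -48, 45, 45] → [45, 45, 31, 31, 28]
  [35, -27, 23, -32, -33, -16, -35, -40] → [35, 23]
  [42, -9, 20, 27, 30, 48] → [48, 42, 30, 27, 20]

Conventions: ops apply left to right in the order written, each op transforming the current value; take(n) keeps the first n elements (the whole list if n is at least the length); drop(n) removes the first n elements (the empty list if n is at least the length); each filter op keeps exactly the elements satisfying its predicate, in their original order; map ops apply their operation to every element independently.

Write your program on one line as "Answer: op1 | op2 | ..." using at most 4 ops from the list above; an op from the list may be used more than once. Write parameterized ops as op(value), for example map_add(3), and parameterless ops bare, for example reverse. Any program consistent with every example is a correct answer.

filter_gt(9) | map_neg | sort_asc | map_neg

Check, running the answer program on each example:
  [28, -40, -47, -7, 8, 27, 5] -> [28, 27] -> [-28, -27] -> [-28, -27] -> [28, 27]
  [31, -36, 31, 28, -41, -48, 45, 45] -> [31, 31, 28, 45, 45] -> [-31, -31, -28, -45, -45] -> [-45, -45, -31, -31, -28] -> [45, 45, 31, 31, 28]
  [35, -27, 23, -32, -33, -16, -35, -40] -> [35, 23] -> [-35, -23] -> [-35, -23] -> [35, 23]
  [42, -9, 20, 27, 30, 48] -> [42, 20, 27, 30, 48] -> [-42, -20, -27, -30, -48] -> [-48, -42, -30, -27, -20] -> [48, 42, 30, 27, 20]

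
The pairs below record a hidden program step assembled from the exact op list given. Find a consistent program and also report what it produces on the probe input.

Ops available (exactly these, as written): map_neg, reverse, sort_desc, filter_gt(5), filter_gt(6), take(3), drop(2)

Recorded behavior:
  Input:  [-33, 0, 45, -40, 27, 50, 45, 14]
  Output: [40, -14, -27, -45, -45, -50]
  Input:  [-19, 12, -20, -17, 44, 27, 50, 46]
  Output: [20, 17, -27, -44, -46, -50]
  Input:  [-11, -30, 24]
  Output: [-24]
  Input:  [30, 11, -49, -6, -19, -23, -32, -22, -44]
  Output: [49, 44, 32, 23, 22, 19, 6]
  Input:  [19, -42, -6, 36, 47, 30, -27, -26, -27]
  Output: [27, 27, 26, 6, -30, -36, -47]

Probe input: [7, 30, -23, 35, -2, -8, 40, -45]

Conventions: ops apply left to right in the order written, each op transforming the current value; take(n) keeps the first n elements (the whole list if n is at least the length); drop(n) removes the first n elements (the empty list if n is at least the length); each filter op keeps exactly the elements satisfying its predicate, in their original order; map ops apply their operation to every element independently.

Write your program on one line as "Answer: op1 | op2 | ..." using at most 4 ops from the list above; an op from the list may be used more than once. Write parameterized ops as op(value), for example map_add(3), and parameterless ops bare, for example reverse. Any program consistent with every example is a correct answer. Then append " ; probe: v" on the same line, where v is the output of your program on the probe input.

drop(2) | map_neg | sort_desc ; probe: [45, 23, 8, 2, -35, -40]

Check, running the answer program on each example:
  [-33, 0, 45, -40, 27, 50, 45, 14] -> [45, -40, 27, 50, 45, 14] -> [-45, 40, -27, -50, -45, -14] -> [40, -14, -27, -45, -45, -50]
  [-19, 12, -20, -17, 44, 27, 50, 46] -> [-20, -17, 44, 27, 50, 46] -> [20, 17, -44, -27, -50, -46] -> [20, 17, -27, -44, -46, -50]
  [-11, -30, 24] -> [24] -> [-24] -> [-24]
  [30, 11, -49, -6, -19, -23, -32, -22, -44] -> [-49, -6, -19, -23, -32, -22, -44] -> [49, 6, 19, 23, 32, 22, 44] -> [49, 44, 32, 23, 22, 19, 6]
  [19, -42, -6, 36, 47, 30, -27, -26, -27] -> [-6, 36, 47, 30, -27, -26, -27] -> [6, -36, -47, -30, 27, 26, 27] -> [27, 27, 26, 6, -30, -36, -47]
  probe: [7, 30, -23, 35, -2, -8, 40, -45] -> [-23, 35, -2, -8, 40, -45] -> [23, -35, 2, 8, -40, 45] -> [45, 23, 8, 2, -35, -40]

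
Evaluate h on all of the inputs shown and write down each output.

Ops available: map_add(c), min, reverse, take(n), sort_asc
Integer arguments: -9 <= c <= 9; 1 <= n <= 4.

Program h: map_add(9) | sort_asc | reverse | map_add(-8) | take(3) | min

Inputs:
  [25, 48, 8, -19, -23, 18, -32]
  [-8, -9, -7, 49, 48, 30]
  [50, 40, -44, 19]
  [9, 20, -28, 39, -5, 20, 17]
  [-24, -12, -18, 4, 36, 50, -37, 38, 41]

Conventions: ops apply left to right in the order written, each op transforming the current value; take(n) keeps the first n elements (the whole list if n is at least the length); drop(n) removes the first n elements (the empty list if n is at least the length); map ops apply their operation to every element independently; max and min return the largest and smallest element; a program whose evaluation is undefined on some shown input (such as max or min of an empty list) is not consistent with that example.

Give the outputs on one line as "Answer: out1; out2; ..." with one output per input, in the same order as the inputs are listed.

19; 31; 20; 21; 39

Execution, op by op:
  [25, 48, 8, -19, -23, 18, -32] -> [34, 57, 17, -10, -14, 27, -23] -> [-23, -14, -10, 17, 27, 34, 57] -> [57, 34, 27, 17, -10, -14, -23] -> [49, 26, 19, 9, -18, -22, -31] -> [49, 26, 19] -> 19
  [-8, -9, -7, 49, 48, 30] -> [1, 0, 2, 58, 57, 39] -> [0, 1, 2, 39, 57, 58] -> [58, 57, 39, 2, 1, 0] -> [50, 49, 31, -6, -7, -8] -> [50, 49, 31] -> 31
  [50, 40, -44, 19] -> [59, 49, -35, 28] -> [-35, 28, 49, 59] -> [59, 49, 28, -35] -> [51, 41, 20, -43] -> [51, 41, 20] -> 20
  [9, 20, -28, 39, -5, 20, 17] -> [18, 29, -19, 48, 4, 29, 26] -> [-19, 4, 18, 26, 29, 29, 48] -> [48, 29, 29, 26, 18, 4, -19] -> [40, 21, 21, 18, 10, -4, -27] -> [40, 21, 21] -> 21
  [-24, -12, -18, 4, 36, 50, -37, 38, 41] -> [-15, -3, -9, 13, 45, 59, -28, 47, 50] -> [-28, -15, -9, -3, 13, 45, 47, 50, 59] -> [59, 50, 47, 45, 13, -3, -9, -15, -28] -> [51, 42, 39, 37, 5, -11, -17, -23, -36] -> [51, 42, 39] -> 39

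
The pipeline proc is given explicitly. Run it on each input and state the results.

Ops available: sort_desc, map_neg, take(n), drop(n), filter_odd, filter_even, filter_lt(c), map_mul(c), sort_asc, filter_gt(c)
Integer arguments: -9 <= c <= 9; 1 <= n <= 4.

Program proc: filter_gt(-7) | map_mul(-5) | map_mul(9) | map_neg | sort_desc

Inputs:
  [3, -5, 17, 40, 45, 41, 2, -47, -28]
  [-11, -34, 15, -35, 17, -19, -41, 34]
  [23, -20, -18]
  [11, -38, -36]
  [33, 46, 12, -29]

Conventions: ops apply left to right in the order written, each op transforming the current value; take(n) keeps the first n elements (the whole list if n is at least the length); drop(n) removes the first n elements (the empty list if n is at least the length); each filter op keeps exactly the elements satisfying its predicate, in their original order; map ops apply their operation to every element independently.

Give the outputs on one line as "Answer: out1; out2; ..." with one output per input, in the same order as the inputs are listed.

[2025, 1845, 1800, 765, 135, 90, -225]; [1530, 765, 675]; [1035]; [495]; [2070, 1485, 540]

Execution, op by op:
  [3, -5, 17, 40, 45, 41, 2, -47, -28] -> [3, -5, 17, 40, 45, 41, 2] -> [-15, 25, -85, -200, -225, -205, -10] -> [-135, 225, -765, -1800, -2025, -1845, -90] -> [135, -225, 765, 1800, 2025, 1845, 90] -> [2025, 1845, 1800, 765, 135, 90, -225]
  [-11, -34, 15, -35, 17, -19, -41, 34] -> [15, 17, 34] -> [-75, -85, -170] -> [-675, -765, -1530] -> [675, 765, 1530] -> [1530, 765, 675]
  [23, -20, -18] -> [23] -> [-115] -> [-1035] -> [1035] -> [1035]
  [11, -38, -36] -> [11] -> [-55] -> [-495] -> [495] -> [495]
  [33, 46, 12, -29] -> [33, 46, 12] -> [-165, -230, -60] -> [-1485, -2070, -540] -> [1485, 2070, 540] -> [2070, 1485, 540]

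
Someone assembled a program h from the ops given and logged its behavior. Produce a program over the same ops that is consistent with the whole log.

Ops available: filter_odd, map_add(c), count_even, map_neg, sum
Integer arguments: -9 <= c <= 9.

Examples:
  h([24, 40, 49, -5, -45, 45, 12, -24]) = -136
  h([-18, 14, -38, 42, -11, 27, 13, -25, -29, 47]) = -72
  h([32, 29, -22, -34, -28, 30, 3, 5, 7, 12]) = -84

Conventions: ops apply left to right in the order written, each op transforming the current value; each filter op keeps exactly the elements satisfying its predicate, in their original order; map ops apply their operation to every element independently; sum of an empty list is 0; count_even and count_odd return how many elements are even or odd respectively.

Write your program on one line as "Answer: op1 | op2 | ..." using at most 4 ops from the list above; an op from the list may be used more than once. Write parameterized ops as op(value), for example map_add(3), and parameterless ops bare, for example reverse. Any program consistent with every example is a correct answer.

map_neg | map_add(-5) | sum

Check, running the answer program on each example:
  [24, 40, 49, -5, -45, 45, 12, -24] -> [-24, -40, -49, 5, 45, -45, -12, 24] -> [-29, -45, -54, 0, 40, -50, -17, 19] -> -136
  [-18, 14, -38, 42, -11, 27, 13, -25, -29, 47] -> [18, -14, 38, -42, 11, -27, -13, 25, 29, -47] -> [13, -19, 33, -47, 6, -32, -18, 20, 24, -52] -> -72
  [32, 29, -22, -34, -28, 30, 3, 5, 7, 12] -> [-32, -29, 22, 34, 28, -30, -3, -5, -7, -12] -> [-37, -34, 17, 29, 23, -35, -8, -10, -12, -17] -> -84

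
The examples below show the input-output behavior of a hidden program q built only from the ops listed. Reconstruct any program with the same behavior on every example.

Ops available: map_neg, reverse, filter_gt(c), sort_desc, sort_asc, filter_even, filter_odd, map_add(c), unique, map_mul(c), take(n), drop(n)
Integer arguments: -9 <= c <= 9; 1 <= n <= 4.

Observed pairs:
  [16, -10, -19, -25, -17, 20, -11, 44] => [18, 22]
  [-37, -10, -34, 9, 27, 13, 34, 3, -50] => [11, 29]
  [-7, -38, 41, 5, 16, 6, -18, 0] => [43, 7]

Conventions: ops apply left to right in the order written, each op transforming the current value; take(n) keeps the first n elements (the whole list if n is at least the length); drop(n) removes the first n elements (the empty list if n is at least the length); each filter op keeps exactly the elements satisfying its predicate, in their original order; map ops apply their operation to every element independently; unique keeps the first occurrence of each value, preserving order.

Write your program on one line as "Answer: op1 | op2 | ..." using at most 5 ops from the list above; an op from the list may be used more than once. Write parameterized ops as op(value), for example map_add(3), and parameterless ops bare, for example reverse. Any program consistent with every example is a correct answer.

map_add(2) | filter_gt(-3) | take(3) | take(2)

Check, running the answer program on each example:
  [16, -10, -19, -25, -17, 20, -11, 44] -> [18, -8, -17, -23, -15, 22, -9, 46] -> [18, 22, 46] -> [18, 22, 46] -> [18, 22]
  [-37, -10, -34, 9, 27, 13, 34, 3, -50] -> [-35, -8, -32, 11, 29, 15, 36, 5, -48] -> [11, 29, 15, 36, 5] -> [11, 29, 15] -> [11, 29]
  [-7, -38, 41, 5, 16, 6, -18, 0] -> [-5, -36, 43, 7, 18, 8, -16, 2] -> [43, 7, 18, 8, 2] -> [43, 7, 18] -> [43, 7]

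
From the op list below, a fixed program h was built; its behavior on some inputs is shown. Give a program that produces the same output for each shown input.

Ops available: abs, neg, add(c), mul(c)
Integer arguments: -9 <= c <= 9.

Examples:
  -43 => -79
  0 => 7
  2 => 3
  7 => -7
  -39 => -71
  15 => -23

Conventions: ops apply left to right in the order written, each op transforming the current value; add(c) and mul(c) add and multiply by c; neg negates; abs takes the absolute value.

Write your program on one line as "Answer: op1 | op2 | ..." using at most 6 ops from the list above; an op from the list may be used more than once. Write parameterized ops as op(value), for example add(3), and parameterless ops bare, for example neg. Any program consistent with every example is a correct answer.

abs | mul(-2) | abs | add(-2) | add(-5) | neg

Check, running the answer program on each example:
  -43 -> 43 -> -86 -> 86 -> 84 -> 79 -> -79
  0 -> 0 -> 0 -> 0 -> -2 -> -7 -> 7
  2 -> 2 -> -4 -> 4 -> 2 -> -3 -> 3
  7 -> 7 -> -14 -> 14 -> 12 -> 7 -> -7
  -39 -> 39 -> -78 -> 78 -> 76 -> 71 -> -71
  15 -> 15 -> -30 -> 30 -> 28 -> 23 -> -23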